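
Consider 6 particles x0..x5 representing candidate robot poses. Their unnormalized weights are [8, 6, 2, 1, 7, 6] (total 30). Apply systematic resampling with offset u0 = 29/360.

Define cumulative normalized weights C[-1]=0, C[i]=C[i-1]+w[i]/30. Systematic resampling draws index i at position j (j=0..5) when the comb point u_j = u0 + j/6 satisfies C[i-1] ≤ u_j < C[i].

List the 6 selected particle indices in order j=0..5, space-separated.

C = [4/15, 7/15, 8/15, 17/30, 4/5, 1]
j=0: u_0=29/360 ∈ [0, 4/15) → index 0
j=1: u_1=89/360 ∈ [0, 4/15) → index 0
j=2: u_2=149/360 ∈ [4/15, 7/15) → index 1
j=3: u_3=209/360 ∈ [17/30, 4/5) → index 4
j=4: u_4=269/360 ∈ [17/30, 4/5) → index 4
j=5: u_5=329/360 ∈ [4/5, 1) → index 5

0 0 1 4 4 5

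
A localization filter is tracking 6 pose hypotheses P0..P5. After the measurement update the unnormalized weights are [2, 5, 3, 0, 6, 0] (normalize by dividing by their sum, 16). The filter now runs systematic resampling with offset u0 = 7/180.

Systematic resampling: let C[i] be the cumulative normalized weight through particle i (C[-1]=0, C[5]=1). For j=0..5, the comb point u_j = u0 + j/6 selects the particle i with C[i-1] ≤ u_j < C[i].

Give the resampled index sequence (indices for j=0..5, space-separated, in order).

0 1 1 2 4 4

C = [1/8, 7/16, 5/8, 5/8, 1, 1]
j=0: u_0=7/180 ∈ [0, 1/8) → index 0
j=1: u_1=37/180 ∈ [1/8, 7/16) → index 1
j=2: u_2=67/180 ∈ [1/8, 7/16) → index 1
j=3: u_3=97/180 ∈ [7/16, 5/8) → index 2
j=4: u_4=127/180 ∈ [5/8, 1) → index 4
j=5: u_5=157/180 ∈ [5/8, 1) → index 4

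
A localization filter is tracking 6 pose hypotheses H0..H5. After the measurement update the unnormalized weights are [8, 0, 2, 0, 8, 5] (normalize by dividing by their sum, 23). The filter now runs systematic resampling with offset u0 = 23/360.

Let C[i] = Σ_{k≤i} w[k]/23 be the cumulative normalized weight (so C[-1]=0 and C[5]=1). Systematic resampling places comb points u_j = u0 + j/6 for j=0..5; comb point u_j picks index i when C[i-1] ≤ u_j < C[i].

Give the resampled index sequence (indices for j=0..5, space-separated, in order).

C = [8/23, 8/23, 10/23, 10/23, 18/23, 1]
j=0: u_0=23/360 ∈ [0, 8/23) → index 0
j=1: u_1=83/360 ∈ [0, 8/23) → index 0
j=2: u_2=143/360 ∈ [8/23, 10/23) → index 2
j=3: u_3=203/360 ∈ [10/23, 18/23) → index 4
j=4: u_4=263/360 ∈ [10/23, 18/23) → index 4
j=5: u_5=323/360 ∈ [18/23, 1) → index 5

0 0 2 4 4 5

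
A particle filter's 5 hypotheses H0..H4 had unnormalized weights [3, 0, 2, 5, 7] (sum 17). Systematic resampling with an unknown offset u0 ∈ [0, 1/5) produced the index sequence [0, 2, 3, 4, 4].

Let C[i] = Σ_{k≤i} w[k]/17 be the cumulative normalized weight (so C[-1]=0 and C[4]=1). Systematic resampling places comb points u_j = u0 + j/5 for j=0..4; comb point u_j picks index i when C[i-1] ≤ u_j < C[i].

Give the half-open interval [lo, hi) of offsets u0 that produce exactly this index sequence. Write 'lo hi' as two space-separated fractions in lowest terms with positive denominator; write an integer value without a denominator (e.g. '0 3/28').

C = [3/17, 3/17, 5/17, 10/17, 1]
j=0 picked index 0: u0 ∈ [0, 3/17)
j=1 picked index 2: u0 ∈ [-2/85, 8/85)
j=2 picked index 3: u0 ∈ [-9/85, 16/85)
j=3 picked index 4: u0 ∈ [-1/85, 2/5)
j=4 picked index 4: u0 ∈ [-18/85, 1/5)
intersection: [0, 8/85)

0 8/85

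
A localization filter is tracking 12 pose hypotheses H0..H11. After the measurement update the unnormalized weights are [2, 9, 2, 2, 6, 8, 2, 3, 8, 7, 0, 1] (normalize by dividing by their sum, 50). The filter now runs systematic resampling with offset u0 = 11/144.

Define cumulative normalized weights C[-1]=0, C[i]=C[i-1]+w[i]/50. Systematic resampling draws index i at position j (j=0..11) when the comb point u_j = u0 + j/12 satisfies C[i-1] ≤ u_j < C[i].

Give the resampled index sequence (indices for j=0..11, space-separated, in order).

C = [1/25, 11/50, 13/50, 3/10, 21/50, 29/50, 31/50, 17/25, 21/25, 49/50, 49/50, 1]
j=0: u_0=11/144 ∈ [1/25, 11/50) → index 1
j=1: u_1=23/144 ∈ [1/25, 11/50) → index 1
j=2: u_2=35/144 ∈ [11/50, 13/50) → index 2
j=3: u_3=47/144 ∈ [3/10, 21/50) → index 4
j=4: u_4=59/144 ∈ [3/10, 21/50) → index 4
j=5: u_5=71/144 ∈ [21/50, 29/50) → index 5
j=6: u_6=83/144 ∈ [21/50, 29/50) → index 5
j=7: u_7=95/144 ∈ [31/50, 17/25) → index 7
j=8: u_8=107/144 ∈ [17/25, 21/25) → index 8
j=9: u_9=119/144 ∈ [17/25, 21/25) → index 8
j=10: u_10=131/144 ∈ [21/25, 49/50) → index 9
j=11: u_11=143/144 ∈ [49/50, 1) → index 11

1 1 2 4 4 5 5 7 8 8 9 11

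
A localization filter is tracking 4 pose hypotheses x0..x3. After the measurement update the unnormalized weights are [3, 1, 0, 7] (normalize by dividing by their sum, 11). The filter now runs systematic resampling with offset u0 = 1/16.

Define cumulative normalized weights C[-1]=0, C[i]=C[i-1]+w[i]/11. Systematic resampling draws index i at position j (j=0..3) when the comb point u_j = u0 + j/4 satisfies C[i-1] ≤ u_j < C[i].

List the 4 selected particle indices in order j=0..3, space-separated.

0 1 3 3

C = [3/11, 4/11, 4/11, 1]
j=0: u_0=1/16 ∈ [0, 3/11) → index 0
j=1: u_1=5/16 ∈ [3/11, 4/11) → index 1
j=2: u_2=9/16 ∈ [4/11, 1) → index 3
j=3: u_3=13/16 ∈ [4/11, 1) → index 3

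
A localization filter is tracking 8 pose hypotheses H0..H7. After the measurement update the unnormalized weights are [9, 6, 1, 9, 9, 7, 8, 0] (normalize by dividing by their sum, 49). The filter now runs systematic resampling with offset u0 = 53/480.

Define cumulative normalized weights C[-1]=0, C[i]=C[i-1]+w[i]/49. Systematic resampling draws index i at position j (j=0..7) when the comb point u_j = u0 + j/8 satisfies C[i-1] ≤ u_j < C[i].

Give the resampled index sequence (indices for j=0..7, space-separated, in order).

0 1 3 3 4 5 6 6

C = [9/49, 15/49, 16/49, 25/49, 34/49, 41/49, 1, 1]
j=0: u_0=53/480 ∈ [0, 9/49) → index 0
j=1: u_1=113/480 ∈ [9/49, 15/49) → index 1
j=2: u_2=173/480 ∈ [16/49, 25/49) → index 3
j=3: u_3=233/480 ∈ [16/49, 25/49) → index 3
j=4: u_4=293/480 ∈ [25/49, 34/49) → index 4
j=5: u_5=353/480 ∈ [34/49, 41/49) → index 5
j=6: u_6=413/480 ∈ [41/49, 1) → index 6
j=7: u_7=473/480 ∈ [41/49, 1) → index 6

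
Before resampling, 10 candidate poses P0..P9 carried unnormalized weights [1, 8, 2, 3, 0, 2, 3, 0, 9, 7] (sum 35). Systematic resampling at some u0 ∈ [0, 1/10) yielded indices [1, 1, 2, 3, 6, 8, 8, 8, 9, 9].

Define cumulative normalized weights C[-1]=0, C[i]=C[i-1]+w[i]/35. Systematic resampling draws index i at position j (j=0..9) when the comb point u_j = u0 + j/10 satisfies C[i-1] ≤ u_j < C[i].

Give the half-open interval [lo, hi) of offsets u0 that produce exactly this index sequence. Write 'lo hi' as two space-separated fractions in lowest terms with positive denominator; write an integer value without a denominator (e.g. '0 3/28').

C = [1/35, 9/35, 11/35, 2/5, 2/5, 16/35, 19/35, 19/35, 4/5, 1]
j=0 picked index 1: u0 ∈ [1/35, 9/35)
j=1 picked index 1: u0 ∈ [-1/14, 11/70)
j=2 picked index 2: u0 ∈ [2/35, 4/35)
j=3 picked index 3: u0 ∈ [1/70, 1/10)
j=4 picked index 6: u0 ∈ [2/35, 1/7)
j=5 picked index 8: u0 ∈ [3/70, 3/10)
j=6 picked index 8: u0 ∈ [-2/35, 1/5)
j=7 picked index 8: u0 ∈ [-11/70, 1/10)
j=8 picked index 9: u0 ∈ [0, 1/5)
j=9 picked index 9: u0 ∈ [-1/10, 1/10)
intersection: [2/35, 1/10)

2/35 1/10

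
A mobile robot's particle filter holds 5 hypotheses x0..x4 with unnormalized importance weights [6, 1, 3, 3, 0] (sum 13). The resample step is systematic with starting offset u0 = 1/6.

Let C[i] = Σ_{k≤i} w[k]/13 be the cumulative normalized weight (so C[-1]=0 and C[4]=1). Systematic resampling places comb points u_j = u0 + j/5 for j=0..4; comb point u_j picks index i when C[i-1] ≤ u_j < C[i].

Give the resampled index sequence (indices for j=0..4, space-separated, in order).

C = [6/13, 7/13, 10/13, 1, 1]
j=0: u_0=1/6 ∈ [0, 6/13) → index 0
j=1: u_1=11/30 ∈ [0, 6/13) → index 0
j=2: u_2=17/30 ∈ [7/13, 10/13) → index 2
j=3: u_3=23/30 ∈ [7/13, 10/13) → index 2
j=4: u_4=29/30 ∈ [10/13, 1) → index 3

0 0 2 2 3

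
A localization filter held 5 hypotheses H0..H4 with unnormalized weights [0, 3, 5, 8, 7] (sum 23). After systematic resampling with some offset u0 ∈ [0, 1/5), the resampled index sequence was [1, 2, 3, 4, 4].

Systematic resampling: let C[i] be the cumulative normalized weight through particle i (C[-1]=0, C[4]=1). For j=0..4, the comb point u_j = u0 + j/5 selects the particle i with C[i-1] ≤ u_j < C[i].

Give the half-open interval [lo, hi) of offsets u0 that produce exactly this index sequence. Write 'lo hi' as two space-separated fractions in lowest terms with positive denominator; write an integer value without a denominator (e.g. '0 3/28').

C = [0, 3/23, 8/23, 16/23, 1]
j=0 picked index 1: u0 ∈ [0, 3/23)
j=1 picked index 2: u0 ∈ [-8/115, 17/115)
j=2 picked index 3: u0 ∈ [-6/115, 34/115)
j=3 picked index 4: u0 ∈ [11/115, 2/5)
j=4 picked index 4: u0 ∈ [-12/115, 1/5)
intersection: [11/115, 3/23)

11/115 3/23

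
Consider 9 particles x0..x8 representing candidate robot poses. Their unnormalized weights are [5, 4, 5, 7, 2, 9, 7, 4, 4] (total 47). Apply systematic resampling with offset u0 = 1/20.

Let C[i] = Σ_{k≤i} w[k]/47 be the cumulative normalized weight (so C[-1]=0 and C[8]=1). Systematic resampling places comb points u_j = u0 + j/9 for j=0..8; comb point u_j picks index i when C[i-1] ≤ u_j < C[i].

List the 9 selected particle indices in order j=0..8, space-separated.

C = [5/47, 9/47, 14/47, 21/47, 23/47, 32/47, 39/47, 43/47, 1]
j=0: u_0=1/20 ∈ [0, 5/47) → index 0
j=1: u_1=29/180 ∈ [5/47, 9/47) → index 1
j=2: u_2=49/180 ∈ [9/47, 14/47) → index 2
j=3: u_3=23/60 ∈ [14/47, 21/47) → index 3
j=4: u_4=89/180 ∈ [23/47, 32/47) → index 5
j=5: u_5=109/180 ∈ [23/47, 32/47) → index 5
j=6: u_6=43/60 ∈ [32/47, 39/47) → index 6
j=7: u_7=149/180 ∈ [32/47, 39/47) → index 6
j=8: u_8=169/180 ∈ [43/47, 1) → index 8

0 1 2 3 5 5 6 6 8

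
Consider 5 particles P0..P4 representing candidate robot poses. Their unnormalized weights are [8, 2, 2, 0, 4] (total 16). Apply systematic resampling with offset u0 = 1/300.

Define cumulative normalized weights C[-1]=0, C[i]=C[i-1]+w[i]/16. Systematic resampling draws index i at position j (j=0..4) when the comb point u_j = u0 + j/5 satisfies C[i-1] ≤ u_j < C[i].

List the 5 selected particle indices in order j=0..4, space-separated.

C = [1/2, 5/8, 3/4, 3/4, 1]
j=0: u_0=1/300 ∈ [0, 1/2) → index 0
j=1: u_1=61/300 ∈ [0, 1/2) → index 0
j=2: u_2=121/300 ∈ [0, 1/2) → index 0
j=3: u_3=181/300 ∈ [1/2, 5/8) → index 1
j=4: u_4=241/300 ∈ [3/4, 1) → index 4

0 0 0 1 4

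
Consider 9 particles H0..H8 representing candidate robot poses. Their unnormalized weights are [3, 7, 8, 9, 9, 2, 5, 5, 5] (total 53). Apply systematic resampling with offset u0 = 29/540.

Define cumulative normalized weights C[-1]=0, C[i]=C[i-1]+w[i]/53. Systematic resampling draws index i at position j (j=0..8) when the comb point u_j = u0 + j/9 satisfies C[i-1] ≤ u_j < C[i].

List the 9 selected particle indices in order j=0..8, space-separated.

C = [3/53, 10/53, 18/53, 27/53, 36/53, 38/53, 43/53, 48/53, 1]
j=0: u_0=29/540 ∈ [0, 3/53) → index 0
j=1: u_1=89/540 ∈ [3/53, 10/53) → index 1
j=2: u_2=149/540 ∈ [10/53, 18/53) → index 2
j=3: u_3=209/540 ∈ [18/53, 27/53) → index 3
j=4: u_4=269/540 ∈ [18/53, 27/53) → index 3
j=5: u_5=329/540 ∈ [27/53, 36/53) → index 4
j=6: u_6=389/540 ∈ [38/53, 43/53) → index 6
j=7: u_7=449/540 ∈ [43/53, 48/53) → index 7
j=8: u_8=509/540 ∈ [48/53, 1) → index 8

0 1 2 3 3 4 6 7 8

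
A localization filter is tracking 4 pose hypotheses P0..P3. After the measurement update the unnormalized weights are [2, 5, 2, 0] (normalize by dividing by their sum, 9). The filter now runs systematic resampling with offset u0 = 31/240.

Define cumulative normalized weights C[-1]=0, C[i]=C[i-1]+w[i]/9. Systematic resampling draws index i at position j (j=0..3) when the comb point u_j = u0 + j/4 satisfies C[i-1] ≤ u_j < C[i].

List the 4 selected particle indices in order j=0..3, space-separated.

C = [2/9, 7/9, 1, 1]
j=0: u_0=31/240 ∈ [0, 2/9) → index 0
j=1: u_1=91/240 ∈ [2/9, 7/9) → index 1
j=2: u_2=151/240 ∈ [2/9, 7/9) → index 1
j=3: u_3=211/240 ∈ [7/9, 1) → index 2

0 1 1 2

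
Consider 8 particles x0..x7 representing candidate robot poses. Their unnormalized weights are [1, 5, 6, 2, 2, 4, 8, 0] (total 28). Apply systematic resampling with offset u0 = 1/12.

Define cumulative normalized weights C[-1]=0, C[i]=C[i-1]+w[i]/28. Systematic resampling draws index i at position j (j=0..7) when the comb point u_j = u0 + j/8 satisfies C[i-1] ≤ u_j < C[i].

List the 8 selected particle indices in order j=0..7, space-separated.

1 1 2 3 5 5 6 6

C = [1/28, 3/14, 3/7, 1/2, 4/7, 5/7, 1, 1]
j=0: u_0=1/12 ∈ [1/28, 3/14) → index 1
j=1: u_1=5/24 ∈ [1/28, 3/14) → index 1
j=2: u_2=1/3 ∈ [3/14, 3/7) → index 2
j=3: u_3=11/24 ∈ [3/7, 1/2) → index 3
j=4: u_4=7/12 ∈ [4/7, 5/7) → index 5
j=5: u_5=17/24 ∈ [4/7, 5/7) → index 5
j=6: u_6=5/6 ∈ [5/7, 1) → index 6
j=7: u_7=23/24 ∈ [5/7, 1) → index 6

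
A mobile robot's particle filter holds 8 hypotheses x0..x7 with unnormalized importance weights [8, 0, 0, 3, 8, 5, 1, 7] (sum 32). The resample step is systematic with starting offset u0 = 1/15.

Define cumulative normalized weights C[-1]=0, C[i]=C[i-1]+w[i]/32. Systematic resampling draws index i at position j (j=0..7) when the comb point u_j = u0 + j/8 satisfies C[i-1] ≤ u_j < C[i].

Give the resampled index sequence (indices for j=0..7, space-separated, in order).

C = [1/4, 1/4, 1/4, 11/32, 19/32, 3/4, 25/32, 1]
j=0: u_0=1/15 ∈ [0, 1/4) → index 0
j=1: u_1=23/120 ∈ [0, 1/4) → index 0
j=2: u_2=19/60 ∈ [1/4, 11/32) → index 3
j=3: u_3=53/120 ∈ [11/32, 19/32) → index 4
j=4: u_4=17/30 ∈ [11/32, 19/32) → index 4
j=5: u_5=83/120 ∈ [19/32, 3/4) → index 5
j=6: u_6=49/60 ∈ [25/32, 1) → index 7
j=7: u_7=113/120 ∈ [25/32, 1) → index 7

0 0 3 4 4 5 7 7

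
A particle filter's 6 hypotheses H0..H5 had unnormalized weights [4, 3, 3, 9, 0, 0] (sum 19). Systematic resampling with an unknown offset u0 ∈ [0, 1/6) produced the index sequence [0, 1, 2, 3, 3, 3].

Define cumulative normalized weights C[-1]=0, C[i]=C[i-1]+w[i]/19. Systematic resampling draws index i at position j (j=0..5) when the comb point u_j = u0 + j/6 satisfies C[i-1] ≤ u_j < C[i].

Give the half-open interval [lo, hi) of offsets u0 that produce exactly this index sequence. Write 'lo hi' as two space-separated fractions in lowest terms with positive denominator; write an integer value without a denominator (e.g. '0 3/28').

5/114 1/6

C = [4/19, 7/19, 10/19, 1, 1, 1]
j=0 picked index 0: u0 ∈ [0, 4/19)
j=1 picked index 1: u0 ∈ [5/114, 23/114)
j=2 picked index 2: u0 ∈ [2/57, 11/57)
j=3 picked index 3: u0 ∈ [1/38, 1/2)
j=4 picked index 3: u0 ∈ [-8/57, 1/3)
j=5 picked index 3: u0 ∈ [-35/114, 1/6)
intersection: [5/114, 1/6)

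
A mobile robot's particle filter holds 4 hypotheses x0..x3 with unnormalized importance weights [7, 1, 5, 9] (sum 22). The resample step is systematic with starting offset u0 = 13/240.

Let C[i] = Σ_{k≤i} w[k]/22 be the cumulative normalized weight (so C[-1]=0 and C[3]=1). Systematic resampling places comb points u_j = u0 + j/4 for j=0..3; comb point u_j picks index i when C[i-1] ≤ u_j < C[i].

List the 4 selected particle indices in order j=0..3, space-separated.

C = [7/22, 4/11, 13/22, 1]
j=0: u_0=13/240 ∈ [0, 7/22) → index 0
j=1: u_1=73/240 ∈ [0, 7/22) → index 0
j=2: u_2=133/240 ∈ [4/11, 13/22) → index 2
j=3: u_3=193/240 ∈ [13/22, 1) → index 3

0 0 2 3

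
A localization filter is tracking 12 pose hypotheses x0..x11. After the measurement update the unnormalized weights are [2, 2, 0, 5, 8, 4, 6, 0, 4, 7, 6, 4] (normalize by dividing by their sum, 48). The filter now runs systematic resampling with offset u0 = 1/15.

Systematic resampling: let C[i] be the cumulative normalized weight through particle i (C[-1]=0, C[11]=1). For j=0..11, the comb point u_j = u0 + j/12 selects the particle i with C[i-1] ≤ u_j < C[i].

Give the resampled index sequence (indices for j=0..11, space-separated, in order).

1 3 4 4 5 6 8 9 9 10 10 11

C = [1/24, 1/12, 1/12, 3/16, 17/48, 7/16, 9/16, 9/16, 31/48, 19/24, 11/12, 1]
j=0: u_0=1/15 ∈ [1/24, 1/12) → index 1
j=1: u_1=3/20 ∈ [1/12, 3/16) → index 3
j=2: u_2=7/30 ∈ [3/16, 17/48) → index 4
j=3: u_3=19/60 ∈ [3/16, 17/48) → index 4
j=4: u_4=2/5 ∈ [17/48, 7/16) → index 5
j=5: u_5=29/60 ∈ [7/16, 9/16) → index 6
j=6: u_6=17/30 ∈ [9/16, 31/48) → index 8
j=7: u_7=13/20 ∈ [31/48, 19/24) → index 9
j=8: u_8=11/15 ∈ [31/48, 19/24) → index 9
j=9: u_9=49/60 ∈ [19/24, 11/12) → index 10
j=10: u_10=9/10 ∈ [19/24, 11/12) → index 10
j=11: u_11=59/60 ∈ [11/12, 1) → index 11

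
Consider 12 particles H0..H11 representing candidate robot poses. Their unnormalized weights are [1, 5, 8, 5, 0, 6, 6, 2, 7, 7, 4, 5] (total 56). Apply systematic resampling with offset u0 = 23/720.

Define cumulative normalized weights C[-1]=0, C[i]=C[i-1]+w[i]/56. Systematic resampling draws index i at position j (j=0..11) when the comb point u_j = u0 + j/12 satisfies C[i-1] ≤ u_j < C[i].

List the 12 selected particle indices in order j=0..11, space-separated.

C = [1/56, 3/28, 1/4, 19/56, 19/56, 25/56, 31/56, 33/56, 5/7, 47/56, 51/56, 1]
j=0: u_0=23/720 ∈ [1/56, 3/28) → index 1
j=1: u_1=83/720 ∈ [3/28, 1/4) → index 2
j=2: u_2=143/720 ∈ [3/28, 1/4) → index 2
j=3: u_3=203/720 ∈ [1/4, 19/56) → index 3
j=4: u_4=263/720 ∈ [19/56, 25/56) → index 5
j=5: u_5=323/720 ∈ [25/56, 31/56) → index 6
j=6: u_6=383/720 ∈ [25/56, 31/56) → index 6
j=7: u_7=443/720 ∈ [33/56, 5/7) → index 8
j=8: u_8=503/720 ∈ [33/56, 5/7) → index 8
j=9: u_9=563/720 ∈ [5/7, 47/56) → index 9
j=10: u_10=623/720 ∈ [47/56, 51/56) → index 10
j=11: u_11=683/720 ∈ [51/56, 1) → index 11

1 2 2 3 5 6 6 8 8 9 10 11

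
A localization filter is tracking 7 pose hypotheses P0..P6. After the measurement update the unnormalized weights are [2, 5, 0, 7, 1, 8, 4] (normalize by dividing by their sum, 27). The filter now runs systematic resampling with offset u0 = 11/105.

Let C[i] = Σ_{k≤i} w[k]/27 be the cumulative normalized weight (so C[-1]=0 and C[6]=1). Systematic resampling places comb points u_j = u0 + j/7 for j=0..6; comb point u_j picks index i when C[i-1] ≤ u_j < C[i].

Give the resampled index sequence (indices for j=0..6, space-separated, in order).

C = [2/27, 7/27, 7/27, 14/27, 5/9, 23/27, 1]
j=0: u_0=11/105 ∈ [2/27, 7/27) → index 1
j=1: u_1=26/105 ∈ [2/27, 7/27) → index 1
j=2: u_2=41/105 ∈ [7/27, 14/27) → index 3
j=3: u_3=8/15 ∈ [14/27, 5/9) → index 4
j=4: u_4=71/105 ∈ [5/9, 23/27) → index 5
j=5: u_5=86/105 ∈ [5/9, 23/27) → index 5
j=6: u_6=101/105 ∈ [23/27, 1) → index 6

1 1 3 4 5 5 6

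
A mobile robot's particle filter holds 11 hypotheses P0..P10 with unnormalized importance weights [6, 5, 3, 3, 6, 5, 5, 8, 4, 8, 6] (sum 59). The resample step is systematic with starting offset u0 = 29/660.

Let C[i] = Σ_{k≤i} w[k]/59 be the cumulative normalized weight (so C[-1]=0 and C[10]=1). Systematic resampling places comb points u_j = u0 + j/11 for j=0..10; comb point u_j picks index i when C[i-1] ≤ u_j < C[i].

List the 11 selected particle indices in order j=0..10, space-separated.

0 1 2 4 5 6 7 7 9 9 10

C = [6/59, 11/59, 14/59, 17/59, 23/59, 28/59, 33/59, 41/59, 45/59, 53/59, 1]
j=0: u_0=29/660 ∈ [0, 6/59) → index 0
j=1: u_1=89/660 ∈ [6/59, 11/59) → index 1
j=2: u_2=149/660 ∈ [11/59, 14/59) → index 2
j=3: u_3=19/60 ∈ [17/59, 23/59) → index 4
j=4: u_4=269/660 ∈ [23/59, 28/59) → index 5
j=5: u_5=329/660 ∈ [28/59, 33/59) → index 6
j=6: u_6=389/660 ∈ [33/59, 41/59) → index 7
j=7: u_7=449/660 ∈ [33/59, 41/59) → index 7
j=8: u_8=509/660 ∈ [45/59, 53/59) → index 9
j=9: u_9=569/660 ∈ [45/59, 53/59) → index 9
j=10: u_10=629/660 ∈ [53/59, 1) → index 10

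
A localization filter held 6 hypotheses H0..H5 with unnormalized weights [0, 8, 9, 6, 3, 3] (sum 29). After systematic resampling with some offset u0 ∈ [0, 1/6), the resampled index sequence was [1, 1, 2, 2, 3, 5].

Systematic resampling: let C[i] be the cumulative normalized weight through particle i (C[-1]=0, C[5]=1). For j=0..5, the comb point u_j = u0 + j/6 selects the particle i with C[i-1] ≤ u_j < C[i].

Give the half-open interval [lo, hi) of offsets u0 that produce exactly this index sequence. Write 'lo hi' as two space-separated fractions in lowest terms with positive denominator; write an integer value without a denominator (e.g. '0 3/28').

11/174 5/58

C = [0, 8/29, 17/29, 23/29, 26/29, 1]
j=0 picked index 1: u0 ∈ [0, 8/29)
j=1 picked index 1: u0 ∈ [-1/6, 19/174)
j=2 picked index 2: u0 ∈ [-5/87, 22/87)
j=3 picked index 2: u0 ∈ [-13/58, 5/58)
j=4 picked index 3: u0 ∈ [-7/87, 11/87)
j=5 picked index 5: u0 ∈ [11/174, 1/6)
intersection: [11/174, 5/58)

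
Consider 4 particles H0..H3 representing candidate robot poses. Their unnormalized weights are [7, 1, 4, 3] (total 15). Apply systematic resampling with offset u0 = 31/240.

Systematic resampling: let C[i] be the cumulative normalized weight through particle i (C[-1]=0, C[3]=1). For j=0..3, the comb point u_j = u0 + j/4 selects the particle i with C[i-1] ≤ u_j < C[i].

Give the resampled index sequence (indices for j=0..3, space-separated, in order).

0 0 2 3

C = [7/15, 8/15, 4/5, 1]
j=0: u_0=31/240 ∈ [0, 7/15) → index 0
j=1: u_1=91/240 ∈ [0, 7/15) → index 0
j=2: u_2=151/240 ∈ [8/15, 4/5) → index 2
j=3: u_3=211/240 ∈ [4/5, 1) → index 3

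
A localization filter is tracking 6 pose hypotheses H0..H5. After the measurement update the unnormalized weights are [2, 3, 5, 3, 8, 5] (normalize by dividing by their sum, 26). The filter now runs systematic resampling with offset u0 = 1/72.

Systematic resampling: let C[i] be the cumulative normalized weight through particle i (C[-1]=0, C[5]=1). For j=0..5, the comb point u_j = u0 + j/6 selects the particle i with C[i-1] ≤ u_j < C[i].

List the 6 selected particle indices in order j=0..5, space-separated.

C = [1/13, 5/26, 5/13, 1/2, 21/26, 1]
j=0: u_0=1/72 ∈ [0, 1/13) → index 0
j=1: u_1=13/72 ∈ [1/13, 5/26) → index 1
j=2: u_2=25/72 ∈ [5/26, 5/13) → index 2
j=3: u_3=37/72 ∈ [1/2, 21/26) → index 4
j=4: u_4=49/72 ∈ [1/2, 21/26) → index 4
j=5: u_5=61/72 ∈ [21/26, 1) → index 5

0 1 2 4 4 5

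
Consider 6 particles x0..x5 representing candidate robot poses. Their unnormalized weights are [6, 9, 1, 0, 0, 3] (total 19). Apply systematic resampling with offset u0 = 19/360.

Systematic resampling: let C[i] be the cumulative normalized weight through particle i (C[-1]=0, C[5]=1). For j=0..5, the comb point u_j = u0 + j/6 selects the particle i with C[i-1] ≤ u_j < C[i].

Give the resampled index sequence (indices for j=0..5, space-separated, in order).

C = [6/19, 15/19, 16/19, 16/19, 16/19, 1]
j=0: u_0=19/360 ∈ [0, 6/19) → index 0
j=1: u_1=79/360 ∈ [0, 6/19) → index 0
j=2: u_2=139/360 ∈ [6/19, 15/19) → index 1
j=3: u_3=199/360 ∈ [6/19, 15/19) → index 1
j=4: u_4=259/360 ∈ [6/19, 15/19) → index 1
j=5: u_5=319/360 ∈ [16/19, 1) → index 5

0 0 1 1 1 5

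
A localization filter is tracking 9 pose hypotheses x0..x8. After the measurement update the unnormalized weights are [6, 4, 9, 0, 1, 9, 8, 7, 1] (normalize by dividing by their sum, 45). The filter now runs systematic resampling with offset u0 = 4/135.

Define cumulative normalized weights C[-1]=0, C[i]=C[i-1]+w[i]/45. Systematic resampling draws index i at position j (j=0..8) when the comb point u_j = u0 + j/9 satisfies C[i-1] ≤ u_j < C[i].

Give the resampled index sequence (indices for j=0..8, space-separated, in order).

C = [2/15, 2/9, 19/45, 19/45, 4/9, 29/45, 37/45, 44/45, 1]
j=0: u_0=4/135 ∈ [0, 2/15) → index 0
j=1: u_1=19/135 ∈ [2/15, 2/9) → index 1
j=2: u_2=34/135 ∈ [2/9, 19/45) → index 2
j=3: u_3=49/135 ∈ [2/9, 19/45) → index 2
j=4: u_4=64/135 ∈ [4/9, 29/45) → index 5
j=5: u_5=79/135 ∈ [4/9, 29/45) → index 5
j=6: u_6=94/135 ∈ [29/45, 37/45) → index 6
j=7: u_7=109/135 ∈ [29/45, 37/45) → index 6
j=8: u_8=124/135 ∈ [37/45, 44/45) → index 7

0 1 2 2 5 5 6 6 7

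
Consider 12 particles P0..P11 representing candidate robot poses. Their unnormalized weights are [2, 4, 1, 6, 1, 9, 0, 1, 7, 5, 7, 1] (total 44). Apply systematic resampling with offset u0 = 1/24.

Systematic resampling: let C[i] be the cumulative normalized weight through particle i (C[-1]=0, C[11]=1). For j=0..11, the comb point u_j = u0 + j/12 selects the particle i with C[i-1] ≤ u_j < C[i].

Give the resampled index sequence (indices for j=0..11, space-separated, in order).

0 1 3 3 5 5 7 8 9 9 10 10

C = [1/22, 3/22, 7/44, 13/44, 7/22, 23/44, 23/44, 6/11, 31/44, 9/11, 43/44, 1]
j=0: u_0=1/24 ∈ [0, 1/22) → index 0
j=1: u_1=1/8 ∈ [1/22, 3/22) → index 1
j=2: u_2=5/24 ∈ [7/44, 13/44) → index 3
j=3: u_3=7/24 ∈ [7/44, 13/44) → index 3
j=4: u_4=3/8 ∈ [7/22, 23/44) → index 5
j=5: u_5=11/24 ∈ [7/22, 23/44) → index 5
j=6: u_6=13/24 ∈ [23/44, 6/11) → index 7
j=7: u_7=5/8 ∈ [6/11, 31/44) → index 8
j=8: u_8=17/24 ∈ [31/44, 9/11) → index 9
j=9: u_9=19/24 ∈ [31/44, 9/11) → index 9
j=10: u_10=7/8 ∈ [9/11, 43/44) → index 10
j=11: u_11=23/24 ∈ [9/11, 43/44) → index 10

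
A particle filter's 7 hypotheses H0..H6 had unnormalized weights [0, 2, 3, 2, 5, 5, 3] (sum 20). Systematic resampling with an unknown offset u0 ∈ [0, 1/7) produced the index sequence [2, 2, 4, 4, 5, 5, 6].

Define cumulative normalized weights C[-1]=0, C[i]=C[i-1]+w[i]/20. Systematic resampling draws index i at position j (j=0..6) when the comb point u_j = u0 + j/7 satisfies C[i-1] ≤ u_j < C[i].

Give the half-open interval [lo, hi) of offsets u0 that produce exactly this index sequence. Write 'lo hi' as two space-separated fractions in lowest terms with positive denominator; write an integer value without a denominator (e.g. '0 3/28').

C = [0, 1/10, 1/4, 7/20, 3/5, 17/20, 1]
j=0 picked index 2: u0 ∈ [1/10, 1/4)
j=1 picked index 2: u0 ∈ [-3/70, 3/28)
j=2 picked index 4: u0 ∈ [9/140, 11/35)
j=3 picked index 4: u0 ∈ [-11/140, 6/35)
j=4 picked index 5: u0 ∈ [1/35, 39/140)
j=5 picked index 5: u0 ∈ [-4/35, 19/140)
j=6 picked index 6: u0 ∈ [-1/140, 1/7)
intersection: [1/10, 3/28)

1/10 3/28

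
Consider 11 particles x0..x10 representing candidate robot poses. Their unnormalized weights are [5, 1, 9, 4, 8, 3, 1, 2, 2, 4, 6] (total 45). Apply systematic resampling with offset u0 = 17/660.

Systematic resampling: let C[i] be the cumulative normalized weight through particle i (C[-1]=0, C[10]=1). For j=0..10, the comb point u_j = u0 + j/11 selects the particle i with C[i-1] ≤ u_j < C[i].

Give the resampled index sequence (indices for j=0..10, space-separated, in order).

C = [1/9, 2/15, 1/3, 19/45, 3/5, 2/3, 31/45, 11/15, 7/9, 13/15, 1]
j=0: u_0=17/660 ∈ [0, 1/9) → index 0
j=1: u_1=7/60 ∈ [1/9, 2/15) → index 1
j=2: u_2=137/660 ∈ [2/15, 1/3) → index 2
j=3: u_3=197/660 ∈ [2/15, 1/3) → index 2
j=4: u_4=257/660 ∈ [1/3, 19/45) → index 3
j=5: u_5=317/660 ∈ [19/45, 3/5) → index 4
j=6: u_6=377/660 ∈ [19/45, 3/5) → index 4
j=7: u_7=437/660 ∈ [3/5, 2/3) → index 5
j=8: u_8=497/660 ∈ [11/15, 7/9) → index 8
j=9: u_9=557/660 ∈ [7/9, 13/15) → index 9
j=10: u_10=617/660 ∈ [13/15, 1) → index 10

0 1 2 2 3 4 4 5 8 9 10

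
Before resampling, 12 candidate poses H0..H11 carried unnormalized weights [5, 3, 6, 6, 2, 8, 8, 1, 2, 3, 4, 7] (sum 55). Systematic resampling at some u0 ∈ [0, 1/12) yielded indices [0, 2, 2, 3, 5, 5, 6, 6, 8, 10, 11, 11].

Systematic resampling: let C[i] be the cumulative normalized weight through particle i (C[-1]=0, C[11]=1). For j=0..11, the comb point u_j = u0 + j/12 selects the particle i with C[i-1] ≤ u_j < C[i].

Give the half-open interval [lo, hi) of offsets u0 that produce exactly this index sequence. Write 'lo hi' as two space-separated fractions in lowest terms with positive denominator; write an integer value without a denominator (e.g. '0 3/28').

1/15 13/165

C = [1/11, 8/55, 14/55, 4/11, 2/5, 6/11, 38/55, 39/55, 41/55, 4/5, 48/55, 1]
j=0 picked index 0: u0 ∈ [0, 1/11)
j=1 picked index 2: u0 ∈ [41/660, 113/660)
j=2 picked index 2: u0 ∈ [-7/330, 29/330)
j=3 picked index 3: u0 ∈ [1/220, 5/44)
j=4 picked index 5: u0 ∈ [1/15, 7/33)
j=5 picked index 5: u0 ∈ [-1/60, 17/132)
j=6 picked index 6: u0 ∈ [1/22, 21/110)
j=7 picked index 6: u0 ∈ [-5/132, 71/660)
j=8 picked index 8: u0 ∈ [7/165, 13/165)
j=9 picked index 10: u0 ∈ [1/20, 27/220)
j=10 picked index 11: u0 ∈ [13/330, 1/6)
j=11 picked index 11: u0 ∈ [-29/660, 1/12)
intersection: [1/15, 13/165)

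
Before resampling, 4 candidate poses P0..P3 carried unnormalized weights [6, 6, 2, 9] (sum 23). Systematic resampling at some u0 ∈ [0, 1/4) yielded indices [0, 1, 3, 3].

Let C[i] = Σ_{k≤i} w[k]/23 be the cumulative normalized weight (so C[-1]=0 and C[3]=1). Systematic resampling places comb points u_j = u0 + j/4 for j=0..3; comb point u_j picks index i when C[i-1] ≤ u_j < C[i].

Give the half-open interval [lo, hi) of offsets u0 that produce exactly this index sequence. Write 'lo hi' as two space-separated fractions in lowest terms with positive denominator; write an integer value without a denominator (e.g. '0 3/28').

5/46 1/4

C = [6/23, 12/23, 14/23, 1]
j=0 picked index 0: u0 ∈ [0, 6/23)
j=1 picked index 1: u0 ∈ [1/92, 25/92)
j=2 picked index 3: u0 ∈ [5/46, 1/2)
j=3 picked index 3: u0 ∈ [-13/92, 1/4)
intersection: [5/46, 1/4)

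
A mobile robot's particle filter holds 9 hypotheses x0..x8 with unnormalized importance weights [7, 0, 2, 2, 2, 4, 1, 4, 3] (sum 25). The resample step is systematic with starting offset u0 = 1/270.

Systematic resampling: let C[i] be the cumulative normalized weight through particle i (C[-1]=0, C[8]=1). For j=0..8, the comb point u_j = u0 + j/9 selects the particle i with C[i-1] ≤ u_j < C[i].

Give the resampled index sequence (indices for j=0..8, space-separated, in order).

C = [7/25, 7/25, 9/25, 11/25, 13/25, 17/25, 18/25, 22/25, 1]
j=0: u_0=1/270 ∈ [0, 7/25) → index 0
j=1: u_1=31/270 ∈ [0, 7/25) → index 0
j=2: u_2=61/270 ∈ [0, 7/25) → index 0
j=3: u_3=91/270 ∈ [7/25, 9/25) → index 2
j=4: u_4=121/270 ∈ [11/25, 13/25) → index 4
j=5: u_5=151/270 ∈ [13/25, 17/25) → index 5
j=6: u_6=181/270 ∈ [13/25, 17/25) → index 5
j=7: u_7=211/270 ∈ [18/25, 22/25) → index 7
j=8: u_8=241/270 ∈ [22/25, 1) → index 8

0 0 0 2 4 5 5 7 8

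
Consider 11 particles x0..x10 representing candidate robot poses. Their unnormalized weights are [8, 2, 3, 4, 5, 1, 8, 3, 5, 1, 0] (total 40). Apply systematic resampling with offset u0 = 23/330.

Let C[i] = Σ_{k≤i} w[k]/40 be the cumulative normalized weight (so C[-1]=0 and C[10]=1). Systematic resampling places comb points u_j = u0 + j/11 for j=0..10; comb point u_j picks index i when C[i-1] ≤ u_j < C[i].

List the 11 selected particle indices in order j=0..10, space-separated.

C = [1/5, 1/4, 13/40, 17/40, 11/20, 23/40, 31/40, 17/20, 39/40, 1, 1]
j=0: u_0=23/330 ∈ [0, 1/5) → index 0
j=1: u_1=53/330 ∈ [0, 1/5) → index 0
j=2: u_2=83/330 ∈ [1/4, 13/40) → index 2
j=3: u_3=113/330 ∈ [13/40, 17/40) → index 3
j=4: u_4=13/30 ∈ [17/40, 11/20) → index 4
j=5: u_5=173/330 ∈ [17/40, 11/20) → index 4
j=6: u_6=203/330 ∈ [23/40, 31/40) → index 6
j=7: u_7=233/330 ∈ [23/40, 31/40) → index 6
j=8: u_8=263/330 ∈ [31/40, 17/20) → index 7
j=9: u_9=293/330 ∈ [17/20, 39/40) → index 8
j=10: u_10=323/330 ∈ [39/40, 1) → index 9

0 0 2 3 4 4 6 6 7 8 9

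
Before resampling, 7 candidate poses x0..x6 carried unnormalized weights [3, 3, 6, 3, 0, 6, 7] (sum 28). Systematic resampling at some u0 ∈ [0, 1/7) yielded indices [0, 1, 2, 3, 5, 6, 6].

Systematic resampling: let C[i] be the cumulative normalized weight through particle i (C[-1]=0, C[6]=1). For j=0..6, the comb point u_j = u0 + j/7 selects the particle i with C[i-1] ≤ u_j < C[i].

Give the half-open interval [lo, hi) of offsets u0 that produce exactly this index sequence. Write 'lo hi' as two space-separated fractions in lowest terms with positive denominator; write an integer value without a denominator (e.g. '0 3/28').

C = [3/28, 3/14, 3/7, 15/28, 15/28, 3/4, 1]
j=0 picked index 0: u0 ∈ [0, 3/28)
j=1 picked index 1: u0 ∈ [-1/28, 1/14)
j=2 picked index 2: u0 ∈ [-1/14, 1/7)
j=3 picked index 3: u0 ∈ [0, 3/28)
j=4 picked index 5: u0 ∈ [-1/28, 5/28)
j=5 picked index 6: u0 ∈ [1/28, 2/7)
j=6 picked index 6: u0 ∈ [-3/28, 1/7)
intersection: [1/28, 1/14)

1/28 1/14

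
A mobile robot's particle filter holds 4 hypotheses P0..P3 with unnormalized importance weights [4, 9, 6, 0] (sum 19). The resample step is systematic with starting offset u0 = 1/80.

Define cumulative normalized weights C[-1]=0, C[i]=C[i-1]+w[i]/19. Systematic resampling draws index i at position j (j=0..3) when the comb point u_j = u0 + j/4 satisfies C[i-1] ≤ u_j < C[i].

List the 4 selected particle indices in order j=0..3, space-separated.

C = [4/19, 13/19, 1, 1]
j=0: u_0=1/80 ∈ [0, 4/19) → index 0
j=1: u_1=21/80 ∈ [4/19, 13/19) → index 1
j=2: u_2=41/80 ∈ [4/19, 13/19) → index 1
j=3: u_3=61/80 ∈ [13/19, 1) → index 2

0 1 1 2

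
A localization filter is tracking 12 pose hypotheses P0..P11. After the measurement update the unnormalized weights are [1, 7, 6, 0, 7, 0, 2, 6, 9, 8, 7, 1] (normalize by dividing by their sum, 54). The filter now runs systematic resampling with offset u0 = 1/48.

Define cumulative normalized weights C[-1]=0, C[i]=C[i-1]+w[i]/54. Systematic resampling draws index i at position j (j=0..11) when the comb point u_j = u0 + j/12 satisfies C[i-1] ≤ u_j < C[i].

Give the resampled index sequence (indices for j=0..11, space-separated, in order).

1 1 2 4 4 7 7 8 8 9 10 10

C = [1/54, 4/27, 7/27, 7/27, 7/18, 7/18, 23/54, 29/54, 19/27, 23/27, 53/54, 1]
j=0: u_0=1/48 ∈ [1/54, 4/27) → index 1
j=1: u_1=5/48 ∈ [1/54, 4/27) → index 1
j=2: u_2=3/16 ∈ [4/27, 7/27) → index 2
j=3: u_3=13/48 ∈ [7/27, 7/18) → index 4
j=4: u_4=17/48 ∈ [7/27, 7/18) → index 4
j=5: u_5=7/16 ∈ [23/54, 29/54) → index 7
j=6: u_6=25/48 ∈ [23/54, 29/54) → index 7
j=7: u_7=29/48 ∈ [29/54, 19/27) → index 8
j=8: u_8=11/16 ∈ [29/54, 19/27) → index 8
j=9: u_9=37/48 ∈ [19/27, 23/27) → index 9
j=10: u_10=41/48 ∈ [23/27, 53/54) → index 10
j=11: u_11=15/16 ∈ [23/27, 53/54) → index 10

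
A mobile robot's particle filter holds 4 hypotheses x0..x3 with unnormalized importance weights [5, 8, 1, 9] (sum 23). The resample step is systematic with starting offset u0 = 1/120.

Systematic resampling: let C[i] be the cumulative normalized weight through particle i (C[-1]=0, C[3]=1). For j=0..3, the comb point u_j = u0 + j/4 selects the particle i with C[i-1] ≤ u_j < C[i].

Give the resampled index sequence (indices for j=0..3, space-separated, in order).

0 1 1 3

C = [5/23, 13/23, 14/23, 1]
j=0: u_0=1/120 ∈ [0, 5/23) → index 0
j=1: u_1=31/120 ∈ [5/23, 13/23) → index 1
j=2: u_2=61/120 ∈ [5/23, 13/23) → index 1
j=3: u_3=91/120 ∈ [14/23, 1) → index 3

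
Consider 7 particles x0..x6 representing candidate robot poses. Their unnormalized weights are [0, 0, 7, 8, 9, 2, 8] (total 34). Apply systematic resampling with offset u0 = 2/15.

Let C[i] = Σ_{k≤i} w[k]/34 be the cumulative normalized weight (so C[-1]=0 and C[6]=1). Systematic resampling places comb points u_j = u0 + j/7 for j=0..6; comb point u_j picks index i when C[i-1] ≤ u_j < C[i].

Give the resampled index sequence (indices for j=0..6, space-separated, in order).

C = [0, 0, 7/34, 15/34, 12/17, 13/17, 1]
j=0: u_0=2/15 ∈ [0, 7/34) → index 2
j=1: u_1=29/105 ∈ [7/34, 15/34) → index 3
j=2: u_2=44/105 ∈ [7/34, 15/34) → index 3
j=3: u_3=59/105 ∈ [15/34, 12/17) → index 4
j=4: u_4=74/105 ∈ [15/34, 12/17) → index 4
j=5: u_5=89/105 ∈ [13/17, 1) → index 6
j=6: u_6=104/105 ∈ [13/17, 1) → index 6

2 3 3 4 4 6 6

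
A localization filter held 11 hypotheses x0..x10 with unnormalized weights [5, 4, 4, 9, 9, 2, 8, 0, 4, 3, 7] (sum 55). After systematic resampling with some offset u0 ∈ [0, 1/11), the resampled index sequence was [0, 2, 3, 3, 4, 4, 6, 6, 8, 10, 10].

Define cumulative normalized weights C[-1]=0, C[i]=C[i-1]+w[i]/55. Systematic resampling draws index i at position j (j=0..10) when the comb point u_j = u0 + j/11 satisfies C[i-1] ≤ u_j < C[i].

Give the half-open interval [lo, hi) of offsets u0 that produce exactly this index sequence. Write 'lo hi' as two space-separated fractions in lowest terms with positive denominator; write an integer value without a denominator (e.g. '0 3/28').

4/55 1/11

C = [1/11, 9/55, 13/55, 2/5, 31/55, 3/5, 41/55, 41/55, 9/11, 48/55, 1]
j=0 picked index 0: u0 ∈ [0, 1/11)
j=1 picked index 2: u0 ∈ [4/55, 8/55)
j=2 picked index 3: u0 ∈ [3/55, 12/55)
j=3 picked index 3: u0 ∈ [-2/55, 7/55)
j=4 picked index 4: u0 ∈ [2/55, 1/5)
j=5 picked index 4: u0 ∈ [-3/55, 6/55)
j=6 picked index 6: u0 ∈ [3/55, 1/5)
j=7 picked index 6: u0 ∈ [-2/55, 6/55)
j=8 picked index 8: u0 ∈ [1/55, 1/11)
j=9 picked index 10: u0 ∈ [3/55, 2/11)
j=10 picked index 10: u0 ∈ [-2/55, 1/11)
intersection: [4/55, 1/11)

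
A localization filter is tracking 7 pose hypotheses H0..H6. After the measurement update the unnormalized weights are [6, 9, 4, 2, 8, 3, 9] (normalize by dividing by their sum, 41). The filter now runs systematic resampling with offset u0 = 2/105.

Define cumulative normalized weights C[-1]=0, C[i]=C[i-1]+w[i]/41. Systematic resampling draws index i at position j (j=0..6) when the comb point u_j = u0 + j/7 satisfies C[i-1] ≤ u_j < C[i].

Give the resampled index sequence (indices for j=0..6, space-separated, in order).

0 1 1 2 4 5 6

C = [6/41, 15/41, 19/41, 21/41, 29/41, 32/41, 1]
j=0: u_0=2/105 ∈ [0, 6/41) → index 0
j=1: u_1=17/105 ∈ [6/41, 15/41) → index 1
j=2: u_2=32/105 ∈ [6/41, 15/41) → index 1
j=3: u_3=47/105 ∈ [15/41, 19/41) → index 2
j=4: u_4=62/105 ∈ [21/41, 29/41) → index 4
j=5: u_5=11/15 ∈ [29/41, 32/41) → index 5
j=6: u_6=92/105 ∈ [32/41, 1) → index 6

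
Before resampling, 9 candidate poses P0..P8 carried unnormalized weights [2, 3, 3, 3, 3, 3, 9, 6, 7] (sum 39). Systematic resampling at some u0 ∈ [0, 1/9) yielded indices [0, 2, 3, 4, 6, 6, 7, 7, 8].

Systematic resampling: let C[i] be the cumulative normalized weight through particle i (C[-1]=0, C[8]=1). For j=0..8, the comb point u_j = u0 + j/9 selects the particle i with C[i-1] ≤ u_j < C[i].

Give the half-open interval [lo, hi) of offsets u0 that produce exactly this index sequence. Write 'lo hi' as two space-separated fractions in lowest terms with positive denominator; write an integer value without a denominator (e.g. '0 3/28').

C = [2/39, 5/39, 8/39, 11/39, 14/39, 17/39, 2/3, 32/39, 1]
j=0 picked index 0: u0 ∈ [0, 2/39)
j=1 picked index 2: u0 ∈ [2/117, 11/117)
j=2 picked index 3: u0 ∈ [-2/117, 7/117)
j=3 picked index 4: u0 ∈ [-2/39, 1/39)
j=4 picked index 6: u0 ∈ [-1/117, 2/9)
j=5 picked index 6: u0 ∈ [-14/117, 1/9)
j=6 picked index 7: u0 ∈ [0, 2/13)
j=7 picked index 7: u0 ∈ [-1/9, 5/117)
j=8 picked index 8: u0 ∈ [-8/117, 1/9)
intersection: [2/117, 1/39)

2/117 1/39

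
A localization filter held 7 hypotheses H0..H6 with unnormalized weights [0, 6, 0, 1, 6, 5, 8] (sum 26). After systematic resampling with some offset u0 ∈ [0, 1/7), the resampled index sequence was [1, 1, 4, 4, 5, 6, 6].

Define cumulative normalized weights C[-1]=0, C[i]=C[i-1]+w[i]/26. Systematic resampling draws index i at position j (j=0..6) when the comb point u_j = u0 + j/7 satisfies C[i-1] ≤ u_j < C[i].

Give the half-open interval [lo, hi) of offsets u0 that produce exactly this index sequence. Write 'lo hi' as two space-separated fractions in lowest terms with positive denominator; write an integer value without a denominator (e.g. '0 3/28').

0 1/14

C = [0, 3/13, 3/13, 7/26, 1/2, 9/13, 1]
j=0 picked index 1: u0 ∈ [0, 3/13)
j=1 picked index 1: u0 ∈ [-1/7, 8/91)
j=2 picked index 4: u0 ∈ [-3/182, 3/14)
j=3 picked index 4: u0 ∈ [-29/182, 1/14)
j=4 picked index 5: u0 ∈ [-1/14, 11/91)
j=5 picked index 6: u0 ∈ [-2/91, 2/7)
j=6 picked index 6: u0 ∈ [-15/91, 1/7)
intersection: [0, 1/14)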